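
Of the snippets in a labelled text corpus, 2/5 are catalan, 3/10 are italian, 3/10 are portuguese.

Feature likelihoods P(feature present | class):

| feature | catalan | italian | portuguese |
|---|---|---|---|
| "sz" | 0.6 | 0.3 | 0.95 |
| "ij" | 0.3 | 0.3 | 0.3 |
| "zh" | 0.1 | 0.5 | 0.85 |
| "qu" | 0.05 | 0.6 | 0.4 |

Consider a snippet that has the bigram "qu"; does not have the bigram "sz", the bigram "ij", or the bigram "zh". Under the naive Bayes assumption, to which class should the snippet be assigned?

italian

catalan: 0.4 × (1−0.6) × (1−0.3) × (1−0.1) × 0.05 = 0.00504
italian: 0.3 × (1−0.3) × (1−0.3) × (1−0.5) × 0.6 = 0.0441
portuguese: 0.3 × (1−0.95) × (1−0.3) × (1−0.85) × 0.4 = 0.00063
Highest score → italian.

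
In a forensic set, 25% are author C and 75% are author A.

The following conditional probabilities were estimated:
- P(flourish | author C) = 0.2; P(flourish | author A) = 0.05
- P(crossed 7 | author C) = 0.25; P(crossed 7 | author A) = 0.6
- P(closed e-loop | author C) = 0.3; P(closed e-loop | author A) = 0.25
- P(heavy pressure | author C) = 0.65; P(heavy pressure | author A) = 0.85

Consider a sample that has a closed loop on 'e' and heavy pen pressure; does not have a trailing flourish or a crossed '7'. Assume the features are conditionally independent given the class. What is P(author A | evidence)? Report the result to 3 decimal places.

author C: 0.25 × (1−0.2) × (1−0.25) × 0.3 × 0.65 = 0.02925
author A: 0.75 × (1−0.05) × (1−0.6) × 0.25 × 0.85 = 0.0605625
P(author A | x) = 0.0605625 / 0.0898125 ≈ 0.674

0.674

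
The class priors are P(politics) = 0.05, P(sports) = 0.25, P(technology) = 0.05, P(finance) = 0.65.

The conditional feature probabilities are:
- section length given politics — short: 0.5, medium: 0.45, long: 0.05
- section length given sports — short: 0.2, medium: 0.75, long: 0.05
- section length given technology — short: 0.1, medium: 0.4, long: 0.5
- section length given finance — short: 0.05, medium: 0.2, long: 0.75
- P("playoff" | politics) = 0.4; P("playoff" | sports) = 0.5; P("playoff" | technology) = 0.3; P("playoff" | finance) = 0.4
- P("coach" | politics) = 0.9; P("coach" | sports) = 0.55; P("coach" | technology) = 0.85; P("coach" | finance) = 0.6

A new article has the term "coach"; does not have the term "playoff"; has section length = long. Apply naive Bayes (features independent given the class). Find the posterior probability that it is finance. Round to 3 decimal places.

politics: 0.05 × 0.05 × (1−0.4) × 0.9 = 0.00135
sports: 0.25 × 0.05 × (1−0.5) × 0.55 = 0.0034375
technology: 0.05 × 0.5 × (1−0.3) × 0.85 = 0.014875
finance: 0.65 × 0.75 × (1−0.4) × 0.6 = 0.1755
P(finance | x) = 0.1755 / 0.1951625 ≈ 0.899

0.899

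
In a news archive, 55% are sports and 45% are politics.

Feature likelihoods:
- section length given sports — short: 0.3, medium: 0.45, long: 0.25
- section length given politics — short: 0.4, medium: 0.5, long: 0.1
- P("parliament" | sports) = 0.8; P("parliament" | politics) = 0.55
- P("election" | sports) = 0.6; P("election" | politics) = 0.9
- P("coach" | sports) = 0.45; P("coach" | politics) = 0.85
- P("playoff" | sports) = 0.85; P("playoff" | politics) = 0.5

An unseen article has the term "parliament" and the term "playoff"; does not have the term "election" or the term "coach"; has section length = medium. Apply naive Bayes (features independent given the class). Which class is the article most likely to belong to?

sports: 0.55 × 0.45 × 0.8 × (1−0.6) × (1−0.45) × 0.85 = 0.037026
politics: 0.45 × 0.5 × 0.55 × (1−0.9) × (1−0.85) × 0.5 = 0.000928125
Highest score → sports.

sports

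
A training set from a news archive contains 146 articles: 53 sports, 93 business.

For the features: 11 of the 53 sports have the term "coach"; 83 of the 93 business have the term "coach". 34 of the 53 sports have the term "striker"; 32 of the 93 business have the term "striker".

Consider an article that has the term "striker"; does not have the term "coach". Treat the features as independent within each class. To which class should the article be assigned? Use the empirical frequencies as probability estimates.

sports: (53/146) × (42/53) × (34/53) ≈ 0.184544
business: (93/146) × (10/93) × (32/93) ≈ 0.0235675
Highest score → sports.

sports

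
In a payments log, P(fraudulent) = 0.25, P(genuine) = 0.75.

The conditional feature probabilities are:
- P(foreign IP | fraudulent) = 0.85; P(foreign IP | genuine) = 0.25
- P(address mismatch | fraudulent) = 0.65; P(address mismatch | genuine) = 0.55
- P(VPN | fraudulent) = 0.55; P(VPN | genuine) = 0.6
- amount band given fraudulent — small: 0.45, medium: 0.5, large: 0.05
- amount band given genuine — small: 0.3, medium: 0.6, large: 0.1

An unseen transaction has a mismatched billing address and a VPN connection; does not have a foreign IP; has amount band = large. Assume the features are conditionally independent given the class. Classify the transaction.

genuine

fraudulent: 0.25 × (1−0.85) × 0.65 × 0.55 × 0.05 = 0.0006703125
genuine: 0.75 × (1−0.25) × 0.55 × 0.6 × 0.1 = 0.0185625
Highest score → genuine.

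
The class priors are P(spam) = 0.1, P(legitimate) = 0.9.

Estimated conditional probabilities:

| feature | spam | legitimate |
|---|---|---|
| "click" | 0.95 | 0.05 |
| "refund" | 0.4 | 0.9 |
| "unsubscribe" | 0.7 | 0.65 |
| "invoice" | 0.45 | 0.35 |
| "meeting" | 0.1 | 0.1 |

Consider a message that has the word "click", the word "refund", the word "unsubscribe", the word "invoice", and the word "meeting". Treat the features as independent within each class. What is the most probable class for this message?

spam: 0.1 × 0.95 × 0.4 × 0.7 × 0.45 × 0.1 = 0.001197
legitimate: 0.9 × 0.05 × 0.9 × 0.65 × 0.35 × 0.1 = 0.000921375
Highest score → spam.

spam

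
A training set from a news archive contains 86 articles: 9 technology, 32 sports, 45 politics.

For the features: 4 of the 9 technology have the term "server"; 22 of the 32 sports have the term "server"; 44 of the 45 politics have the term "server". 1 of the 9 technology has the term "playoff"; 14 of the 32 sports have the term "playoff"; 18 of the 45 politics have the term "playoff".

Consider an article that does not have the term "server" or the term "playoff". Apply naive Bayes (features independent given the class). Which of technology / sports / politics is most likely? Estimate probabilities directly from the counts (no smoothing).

technology: (9/86) × (5/9) × (8/9) ≈ 0.0516796
sports: (32/86) × (10/32) × (18/32) ≈ 0.065407
politics: (45/86) × (1/45) × (27/45) ≈ 0.00697674
Highest score → sports.

sports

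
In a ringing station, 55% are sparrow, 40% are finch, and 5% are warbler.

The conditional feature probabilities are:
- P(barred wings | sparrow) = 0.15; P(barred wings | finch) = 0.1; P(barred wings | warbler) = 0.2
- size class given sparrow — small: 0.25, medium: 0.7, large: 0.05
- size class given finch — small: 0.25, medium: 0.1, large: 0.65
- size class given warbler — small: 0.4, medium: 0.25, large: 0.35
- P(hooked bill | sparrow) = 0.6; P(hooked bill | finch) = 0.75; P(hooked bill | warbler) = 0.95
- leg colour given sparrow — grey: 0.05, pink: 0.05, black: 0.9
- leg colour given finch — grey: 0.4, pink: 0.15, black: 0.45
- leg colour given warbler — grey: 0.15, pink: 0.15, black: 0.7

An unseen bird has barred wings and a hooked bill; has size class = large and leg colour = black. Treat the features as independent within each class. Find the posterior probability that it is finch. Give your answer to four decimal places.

sparrow: 0.55 × 0.15 × 0.05 × 0.6 × 0.9 = 0.0022275
finch: 0.4 × 0.1 × 0.65 × 0.75 × 0.45 = 0.008775
warbler: 0.05 × 0.2 × 0.35 × 0.95 × 0.7 = 0.0023275
P(finch | x) = 0.008775 / 0.01333 ≈ 0.6583

0.6583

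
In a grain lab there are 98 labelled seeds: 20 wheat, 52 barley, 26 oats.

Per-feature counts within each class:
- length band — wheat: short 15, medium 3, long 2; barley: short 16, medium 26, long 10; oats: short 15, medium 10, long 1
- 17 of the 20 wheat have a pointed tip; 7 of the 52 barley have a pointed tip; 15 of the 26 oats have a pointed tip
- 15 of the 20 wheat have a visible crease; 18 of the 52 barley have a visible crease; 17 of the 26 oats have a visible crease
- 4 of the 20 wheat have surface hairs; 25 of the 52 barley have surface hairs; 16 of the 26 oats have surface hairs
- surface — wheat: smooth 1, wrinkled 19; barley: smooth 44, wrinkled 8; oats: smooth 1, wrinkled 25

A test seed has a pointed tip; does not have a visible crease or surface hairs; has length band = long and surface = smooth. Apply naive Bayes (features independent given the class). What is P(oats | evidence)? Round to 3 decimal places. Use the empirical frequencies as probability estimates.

0.007

wheat: (20/98) × (2/20) × (17/20) × (5/20) × (16/20) × (1/20) ≈ 0.000173469
barley: (52/98) × (10/52) × (7/52) × (34/52) × (27/52) × (44/52) ≈ 0.00394597
oats: (26/98) × (1/26) × (15/26) × (9/26) × (10/26) × (1/26) ≈ 0.0000301449
P(oats | x) = 0.0000301449 / 0.0041495839 ≈ 0.007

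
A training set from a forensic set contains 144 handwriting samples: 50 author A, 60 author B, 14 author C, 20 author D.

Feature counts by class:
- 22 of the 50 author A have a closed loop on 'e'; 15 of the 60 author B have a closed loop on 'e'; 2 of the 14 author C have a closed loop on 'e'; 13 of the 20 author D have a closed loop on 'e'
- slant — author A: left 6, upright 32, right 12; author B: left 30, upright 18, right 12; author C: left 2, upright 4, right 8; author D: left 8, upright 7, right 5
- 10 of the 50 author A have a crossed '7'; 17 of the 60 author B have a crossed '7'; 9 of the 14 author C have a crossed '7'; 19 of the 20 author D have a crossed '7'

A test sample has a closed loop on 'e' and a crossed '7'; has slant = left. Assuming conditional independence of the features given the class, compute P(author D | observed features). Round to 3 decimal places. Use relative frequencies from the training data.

0.635

author A: (50/144) × (22/50) × (6/50) × (10/50) ≈ 0.00366667
author B: (60/144) × (15/60) × (30/60) × (17/60) ≈ 0.0147569
author C: (14/144) × (2/14) × (2/14) × (9/14) ≈ 0.00127551
author D: (20/144) × (13/20) × (8/20) × (19/20) ≈ 0.0343056
P(author D | x) = 0.0343056 / 0.05400468 ≈ 0.635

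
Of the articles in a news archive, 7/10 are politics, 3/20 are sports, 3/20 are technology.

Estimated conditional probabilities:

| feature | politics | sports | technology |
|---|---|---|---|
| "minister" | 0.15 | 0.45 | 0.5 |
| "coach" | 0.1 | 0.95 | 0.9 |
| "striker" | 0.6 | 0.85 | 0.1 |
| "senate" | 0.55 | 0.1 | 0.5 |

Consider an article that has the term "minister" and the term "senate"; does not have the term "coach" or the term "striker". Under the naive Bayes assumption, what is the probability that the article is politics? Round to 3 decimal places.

0.859

politics: 0.7 × 0.15 × (1−0.1) × (1−0.6) × 0.55 = 0.02079
sports: 0.15 × 0.45 × (1−0.95) × (1−0.85) × 0.1 = 0.000050625
technology: 0.15 × 0.5 × (1−0.9) × (1−0.1) × 0.5 = 0.003375
P(politics | x) = 0.02079 / 0.024215625 ≈ 0.859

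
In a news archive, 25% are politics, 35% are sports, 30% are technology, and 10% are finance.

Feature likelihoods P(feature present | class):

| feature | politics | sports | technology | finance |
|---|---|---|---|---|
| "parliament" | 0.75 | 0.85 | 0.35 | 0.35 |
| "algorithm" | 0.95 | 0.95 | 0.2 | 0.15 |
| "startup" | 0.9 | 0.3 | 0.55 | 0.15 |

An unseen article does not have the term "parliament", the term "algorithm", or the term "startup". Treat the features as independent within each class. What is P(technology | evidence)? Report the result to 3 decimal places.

politics: 0.25 × (1−0.75) × (1−0.95) × (1−0.9) = 0.0003125
sports: 0.35 × (1−0.85) × (1−0.95) × (1−0.3) = 0.0018375
technology: 0.3 × (1−0.35) × (1−0.2) × (1−0.55) = 0.0702
finance: 0.1 × (1−0.35) × (1−0.15) × (1−0.15) = 0.0469625
P(technology | x) = 0.0702 / 0.1193125 ≈ 0.588

0.588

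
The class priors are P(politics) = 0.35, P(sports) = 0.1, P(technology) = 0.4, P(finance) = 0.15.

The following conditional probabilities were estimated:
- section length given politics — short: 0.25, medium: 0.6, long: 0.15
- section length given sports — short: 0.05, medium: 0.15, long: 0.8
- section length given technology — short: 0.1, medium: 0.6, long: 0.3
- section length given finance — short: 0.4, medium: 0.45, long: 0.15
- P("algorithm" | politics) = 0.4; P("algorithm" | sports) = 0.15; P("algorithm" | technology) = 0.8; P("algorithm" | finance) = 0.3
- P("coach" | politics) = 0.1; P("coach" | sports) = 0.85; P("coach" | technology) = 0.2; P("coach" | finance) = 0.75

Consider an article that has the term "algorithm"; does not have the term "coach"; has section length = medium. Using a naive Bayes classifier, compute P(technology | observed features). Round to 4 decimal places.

0.6547

politics: 0.35 × 0.6 × 0.4 × (1−0.1) = 0.0756
sports: 0.1 × 0.15 × 0.15 × (1−0.85) = 0.0003375
technology: 0.4 × 0.6 × 0.8 × (1−0.2) = 0.1536
finance: 0.15 × 0.45 × 0.3 × (1−0.75) = 0.0050625
P(technology | x) = 0.1536 / 0.2346 ≈ 0.6547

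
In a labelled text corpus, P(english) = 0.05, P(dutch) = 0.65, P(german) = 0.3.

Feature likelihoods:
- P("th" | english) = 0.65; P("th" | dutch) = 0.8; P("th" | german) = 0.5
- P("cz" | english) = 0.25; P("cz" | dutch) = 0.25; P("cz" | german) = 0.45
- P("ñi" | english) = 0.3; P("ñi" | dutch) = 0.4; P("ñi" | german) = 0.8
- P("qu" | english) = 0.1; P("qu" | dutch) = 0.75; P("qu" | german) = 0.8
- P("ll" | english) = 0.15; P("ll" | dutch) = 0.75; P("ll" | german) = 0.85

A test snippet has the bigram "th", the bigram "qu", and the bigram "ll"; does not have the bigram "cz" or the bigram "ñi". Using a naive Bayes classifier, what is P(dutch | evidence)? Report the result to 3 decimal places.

0.920

english: 0.05 × 0.65 × (1−0.25) × (1−0.3) × 0.1 × 0.15 = 0.0002559375
dutch: 0.65 × 0.8 × (1−0.25) × (1−0.4) × 0.75 × 0.75 = 0.131625
german: 0.3 × 0.5 × (1−0.45) × (1−0.8) × 0.8 × 0.85 = 0.01122
P(dutch | x) = 0.131625 / 0.1431009375 ≈ 0.920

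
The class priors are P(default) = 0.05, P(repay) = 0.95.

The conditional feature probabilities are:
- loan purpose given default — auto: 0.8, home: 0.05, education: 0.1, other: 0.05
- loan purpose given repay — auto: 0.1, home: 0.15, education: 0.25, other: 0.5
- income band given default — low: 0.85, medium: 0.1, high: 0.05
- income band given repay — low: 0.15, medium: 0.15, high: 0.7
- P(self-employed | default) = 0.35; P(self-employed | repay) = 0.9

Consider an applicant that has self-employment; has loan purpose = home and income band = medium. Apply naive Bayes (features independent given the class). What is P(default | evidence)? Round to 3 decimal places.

default: 0.05 × 0.05 × 0.1 × 0.35 = 0.0000875
repay: 0.95 × 0.15 × 0.15 × 0.9 = 0.0192375
P(default | x) = 0.0000875 / 0.019325 ≈ 0.005

0.005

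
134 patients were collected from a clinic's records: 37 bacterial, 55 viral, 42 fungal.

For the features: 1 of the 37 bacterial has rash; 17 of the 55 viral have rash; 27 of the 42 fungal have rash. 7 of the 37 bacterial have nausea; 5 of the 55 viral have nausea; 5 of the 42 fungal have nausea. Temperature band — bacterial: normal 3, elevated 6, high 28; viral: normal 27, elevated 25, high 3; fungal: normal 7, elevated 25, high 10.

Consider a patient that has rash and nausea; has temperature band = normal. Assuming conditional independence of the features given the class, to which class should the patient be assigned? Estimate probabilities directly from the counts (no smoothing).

bacterial: (37/134) × (1/37) × (7/37) × (3/37) ≈ 0.000114475
viral: (55/134) × (17/55) × (5/55) × (27/55) ≈ 0.00566177
fungal: (42/134) × (27/42) × (5/42) × (7/42) ≈ 0.00399787
Highest score → viral.

viral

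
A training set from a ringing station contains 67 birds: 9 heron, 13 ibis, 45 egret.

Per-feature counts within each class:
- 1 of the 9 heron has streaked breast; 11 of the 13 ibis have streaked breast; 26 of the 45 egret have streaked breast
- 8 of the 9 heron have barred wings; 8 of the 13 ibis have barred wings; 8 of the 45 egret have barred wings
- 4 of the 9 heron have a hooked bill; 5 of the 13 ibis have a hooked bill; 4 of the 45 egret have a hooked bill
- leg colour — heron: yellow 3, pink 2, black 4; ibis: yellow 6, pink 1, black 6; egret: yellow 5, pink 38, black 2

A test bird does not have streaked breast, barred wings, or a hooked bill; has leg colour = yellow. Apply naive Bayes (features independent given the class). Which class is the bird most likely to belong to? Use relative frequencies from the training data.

heron: (9/67) × (8/9) × (1/9) × (5/9) × (3/9) ≈ 0.00245685
ibis: (13/67) × (2/13) × (5/13) × (8/13) × (6/13) ≈ 0.00326089
egret: (45/67) × (19/45) × (37/45) × (41/45) × (5/45) ≈ 0.0236046
Highest score → egret.

egret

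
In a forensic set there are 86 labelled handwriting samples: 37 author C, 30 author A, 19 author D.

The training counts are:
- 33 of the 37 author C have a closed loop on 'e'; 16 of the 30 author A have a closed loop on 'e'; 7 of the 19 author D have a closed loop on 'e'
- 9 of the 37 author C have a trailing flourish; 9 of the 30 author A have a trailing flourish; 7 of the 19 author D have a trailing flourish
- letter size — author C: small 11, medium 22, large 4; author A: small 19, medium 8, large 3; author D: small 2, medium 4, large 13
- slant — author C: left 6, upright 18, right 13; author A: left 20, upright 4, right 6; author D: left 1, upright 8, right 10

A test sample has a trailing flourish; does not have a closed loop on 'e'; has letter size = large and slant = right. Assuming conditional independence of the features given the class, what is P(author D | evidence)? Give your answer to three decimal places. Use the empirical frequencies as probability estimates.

0.929

author C: (37/86) × (4/37) × (9/37) × (4/37) × (13/37) ≈ 0.000429736
author A: (30/86) × (14/30) × (9/30) × (3/30) × (6/30) ≈ 0.000976744
author D: (19/86) × (12/19) × (7/19) × (13/19) × (10/19) ≈ 0.0185124
P(author D | x) = 0.0185124 / 0.01991888 ≈ 0.929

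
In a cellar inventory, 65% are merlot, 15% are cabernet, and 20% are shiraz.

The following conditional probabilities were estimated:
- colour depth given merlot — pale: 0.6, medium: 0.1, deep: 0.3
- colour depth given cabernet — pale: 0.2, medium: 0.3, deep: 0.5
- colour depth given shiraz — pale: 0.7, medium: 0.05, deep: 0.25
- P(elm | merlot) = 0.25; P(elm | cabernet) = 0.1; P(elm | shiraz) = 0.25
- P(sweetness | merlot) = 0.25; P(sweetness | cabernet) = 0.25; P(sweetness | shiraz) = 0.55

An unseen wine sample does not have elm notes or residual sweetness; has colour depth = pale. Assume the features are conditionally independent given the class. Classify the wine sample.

merlot

merlot: 0.65 × 0.6 × (1−0.25) × (1−0.25) = 0.219375
cabernet: 0.15 × 0.2 × (1−0.1) × (1−0.25) = 0.02025
shiraz: 0.2 × 0.7 × (1−0.25) × (1−0.55) = 0.04725
Highest score → merlot.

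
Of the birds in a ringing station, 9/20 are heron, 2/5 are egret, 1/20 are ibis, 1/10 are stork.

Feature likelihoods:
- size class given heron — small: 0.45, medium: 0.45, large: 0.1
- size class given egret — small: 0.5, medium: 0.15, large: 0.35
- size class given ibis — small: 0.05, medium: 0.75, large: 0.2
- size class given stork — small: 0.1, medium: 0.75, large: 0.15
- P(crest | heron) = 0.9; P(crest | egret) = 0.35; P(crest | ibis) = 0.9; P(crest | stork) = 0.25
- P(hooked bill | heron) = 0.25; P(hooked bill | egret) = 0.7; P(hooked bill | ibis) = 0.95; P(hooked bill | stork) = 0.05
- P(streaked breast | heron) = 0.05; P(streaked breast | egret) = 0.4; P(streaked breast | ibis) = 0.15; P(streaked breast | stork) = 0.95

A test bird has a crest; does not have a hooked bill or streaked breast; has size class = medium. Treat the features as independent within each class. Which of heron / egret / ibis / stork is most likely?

heron: 0.45 × 0.45 × 0.9 × (1−0.25) × (1−0.05) = 0.129853125
egret: 0.4 × 0.15 × 0.35 × (1−0.7) × (1−0.4) = 0.00378
ibis: 0.05 × 0.75 × 0.9 × (1−0.95) × (1−0.15) = 0.001434375
stork: 0.1 × 0.75 × 0.25 × (1−0.05) × (1−0.95) = 0.000890625
Highest score → heron.

heron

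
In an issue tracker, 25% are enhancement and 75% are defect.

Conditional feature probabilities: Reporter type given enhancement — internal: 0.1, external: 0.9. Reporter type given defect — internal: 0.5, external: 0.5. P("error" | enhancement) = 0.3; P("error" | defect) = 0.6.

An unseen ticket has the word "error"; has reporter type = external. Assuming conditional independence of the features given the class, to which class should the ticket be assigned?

enhancement: 0.25 × 0.9 × 0.3 = 0.0675
defect: 0.75 × 0.5 × 0.6 = 0.225
Highest score → defect.

defect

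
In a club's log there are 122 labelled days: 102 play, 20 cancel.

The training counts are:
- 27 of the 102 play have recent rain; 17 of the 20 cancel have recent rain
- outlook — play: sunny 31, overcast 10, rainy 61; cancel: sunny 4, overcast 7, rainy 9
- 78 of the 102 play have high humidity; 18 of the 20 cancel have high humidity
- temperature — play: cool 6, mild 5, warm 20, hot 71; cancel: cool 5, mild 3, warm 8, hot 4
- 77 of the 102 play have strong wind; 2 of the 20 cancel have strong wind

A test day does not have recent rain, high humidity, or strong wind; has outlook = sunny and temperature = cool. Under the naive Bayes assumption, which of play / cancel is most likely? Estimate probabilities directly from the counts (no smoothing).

play

play: (102/122) × (75/102) × (31/102) × (24/102) × (6/102) × (25/102) ≈ 0.000633819
cancel: (20/122) × (3/20) × (4/20) × (2/20) × (5/20) × (18/20) ≈ 0.000110656
Highest score → play.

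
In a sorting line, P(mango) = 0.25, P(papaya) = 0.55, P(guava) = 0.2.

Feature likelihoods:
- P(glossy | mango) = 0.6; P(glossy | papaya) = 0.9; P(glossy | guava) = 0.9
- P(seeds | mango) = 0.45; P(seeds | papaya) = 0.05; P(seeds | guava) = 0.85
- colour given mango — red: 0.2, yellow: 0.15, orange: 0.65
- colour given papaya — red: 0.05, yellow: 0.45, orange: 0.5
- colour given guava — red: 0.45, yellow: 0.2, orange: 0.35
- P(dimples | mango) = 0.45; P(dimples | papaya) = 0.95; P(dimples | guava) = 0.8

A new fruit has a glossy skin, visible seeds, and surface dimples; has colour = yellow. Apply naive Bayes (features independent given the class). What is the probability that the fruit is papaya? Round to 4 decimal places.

mango: 0.25 × 0.6 × 0.45 × 0.15 × 0.45 = 0.00455625
papaya: 0.55 × 0.9 × 0.05 × 0.45 × 0.95 = 0.010580625
guava: 0.2 × 0.9 × 0.85 × 0.2 × 0.8 = 0.02448
P(papaya | x) = 0.010580625 / 0.039616875 ≈ 0.2671

0.2671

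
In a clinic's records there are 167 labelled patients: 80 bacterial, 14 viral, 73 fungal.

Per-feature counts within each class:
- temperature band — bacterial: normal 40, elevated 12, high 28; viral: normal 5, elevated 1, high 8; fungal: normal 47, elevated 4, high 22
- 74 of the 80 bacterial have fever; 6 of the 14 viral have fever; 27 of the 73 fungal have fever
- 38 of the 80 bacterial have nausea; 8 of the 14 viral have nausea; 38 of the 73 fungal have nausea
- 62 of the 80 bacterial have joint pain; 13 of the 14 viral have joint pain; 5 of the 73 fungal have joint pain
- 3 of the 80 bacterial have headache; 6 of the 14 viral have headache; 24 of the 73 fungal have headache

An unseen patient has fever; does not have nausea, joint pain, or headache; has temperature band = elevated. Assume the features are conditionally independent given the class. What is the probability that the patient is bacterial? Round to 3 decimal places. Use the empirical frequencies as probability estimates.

bacterial: (80/167) × (12/80) × (74/80) × (42/80) × (18/80) × (77/80) ≈ 0.00755699
viral: (14/167) × (1/14) × (6/14) × (6/14) × (1/14) × (8/14) ≈ 0.0000448915
fungal: (73/167) × (4/73) × (27/73) × (35/73) × (68/73) × (49/73) ≈ 0.00265576
P(bacterial | x) = 0.00755699 / 0.0102576415 ≈ 0.737

0.737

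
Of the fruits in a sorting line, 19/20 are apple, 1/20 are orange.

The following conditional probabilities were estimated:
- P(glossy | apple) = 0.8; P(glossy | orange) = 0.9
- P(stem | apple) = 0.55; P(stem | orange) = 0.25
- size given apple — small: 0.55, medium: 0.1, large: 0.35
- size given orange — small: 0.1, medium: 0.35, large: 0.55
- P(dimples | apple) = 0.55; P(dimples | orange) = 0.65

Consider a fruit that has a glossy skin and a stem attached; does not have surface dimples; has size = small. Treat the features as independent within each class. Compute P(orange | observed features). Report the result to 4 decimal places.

0.0038

apple: 0.95 × 0.8 × 0.55 × 0.55 × (1−0.55) = 0.103455
orange: 0.05 × 0.9 × 0.25 × 0.1 × (1−0.65) = 0.00039375
P(orange | x) = 0.00039375 / 0.10384875 ≈ 0.0038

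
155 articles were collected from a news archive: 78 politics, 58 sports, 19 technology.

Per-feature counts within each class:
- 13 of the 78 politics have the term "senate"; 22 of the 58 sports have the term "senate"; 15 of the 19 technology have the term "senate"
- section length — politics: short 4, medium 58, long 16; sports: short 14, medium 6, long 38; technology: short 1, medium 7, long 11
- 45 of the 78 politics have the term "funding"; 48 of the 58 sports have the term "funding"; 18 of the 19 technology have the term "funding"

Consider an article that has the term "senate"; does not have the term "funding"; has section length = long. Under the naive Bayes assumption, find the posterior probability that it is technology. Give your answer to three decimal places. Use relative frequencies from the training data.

politics: (78/155) × (13/78) × (16/78) × (33/78) ≈ 0.00727874
sports: (58/155) × (22/58) × (38/58) × (10/58) ≈ 0.0160331
technology: (19/155) × (15/19) × (11/19) × (1/19) ≈ 0.0029488
P(technology | x) = 0.0029488 / 0.02626064 ≈ 0.112

0.112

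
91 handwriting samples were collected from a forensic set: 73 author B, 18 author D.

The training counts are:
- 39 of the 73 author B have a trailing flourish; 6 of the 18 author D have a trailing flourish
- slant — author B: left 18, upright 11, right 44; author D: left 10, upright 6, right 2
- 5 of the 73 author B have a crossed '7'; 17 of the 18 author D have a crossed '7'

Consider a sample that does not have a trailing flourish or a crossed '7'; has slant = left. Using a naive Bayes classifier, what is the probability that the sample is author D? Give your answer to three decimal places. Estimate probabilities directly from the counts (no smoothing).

author B: (73/91) × (34/73) × (18/73) × (68/73) ≈ 0.085817
author D: (18/91) × (12/18) × (10/18) × (1/18) ≈ 0.00407
P(author D | x) = 0.00407 / 0.089887 ≈ 0.045

0.045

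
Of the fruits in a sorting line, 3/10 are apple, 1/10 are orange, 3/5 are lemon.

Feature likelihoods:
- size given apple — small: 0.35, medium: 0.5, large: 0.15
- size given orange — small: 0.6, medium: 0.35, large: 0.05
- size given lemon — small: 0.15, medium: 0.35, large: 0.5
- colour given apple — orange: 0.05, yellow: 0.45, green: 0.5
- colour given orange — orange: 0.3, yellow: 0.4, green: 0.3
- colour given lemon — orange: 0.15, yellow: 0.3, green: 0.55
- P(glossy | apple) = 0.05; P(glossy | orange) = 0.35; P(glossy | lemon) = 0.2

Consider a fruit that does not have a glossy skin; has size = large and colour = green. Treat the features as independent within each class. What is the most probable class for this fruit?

apple: 0.3 × 0.15 × 0.5 × (1−0.05) = 0.021375
orange: 0.1 × 0.05 × 0.3 × (1−0.35) = 0.000975
lemon: 0.6 × 0.5 × 0.55 × (1−0.2) = 0.132
Highest score → lemon.

lemon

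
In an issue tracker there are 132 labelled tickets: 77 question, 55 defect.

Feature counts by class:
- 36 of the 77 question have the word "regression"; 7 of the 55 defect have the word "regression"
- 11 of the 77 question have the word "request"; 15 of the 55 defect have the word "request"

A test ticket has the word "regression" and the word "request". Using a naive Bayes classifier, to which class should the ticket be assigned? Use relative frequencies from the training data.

question

question: (77/132) × (36/77) × (11/77) ≈ 0.038961
defect: (55/132) × (7/55) × (15/55) ≈ 0.0144628
Highest score → question.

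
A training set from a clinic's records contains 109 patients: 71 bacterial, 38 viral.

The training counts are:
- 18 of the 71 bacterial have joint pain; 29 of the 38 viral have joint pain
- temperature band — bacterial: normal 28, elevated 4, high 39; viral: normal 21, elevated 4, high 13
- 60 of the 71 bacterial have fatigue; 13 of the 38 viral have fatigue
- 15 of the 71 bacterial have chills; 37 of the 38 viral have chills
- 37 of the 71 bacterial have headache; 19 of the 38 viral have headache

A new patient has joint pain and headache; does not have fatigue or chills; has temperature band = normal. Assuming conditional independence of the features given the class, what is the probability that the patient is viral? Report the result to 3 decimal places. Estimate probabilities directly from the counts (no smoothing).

0.235

bacterial: (71/109) × (18/71) × (28/71) × (11/71) × (56/71) × (37/71) ≈ 0.00414718
viral: (38/109) × (29/38) × (21/38) × (25/38) × (1/38) × (19/38) ≈ 0.00127277
P(viral | x) = 0.00127277 / 0.00541995 ≈ 0.235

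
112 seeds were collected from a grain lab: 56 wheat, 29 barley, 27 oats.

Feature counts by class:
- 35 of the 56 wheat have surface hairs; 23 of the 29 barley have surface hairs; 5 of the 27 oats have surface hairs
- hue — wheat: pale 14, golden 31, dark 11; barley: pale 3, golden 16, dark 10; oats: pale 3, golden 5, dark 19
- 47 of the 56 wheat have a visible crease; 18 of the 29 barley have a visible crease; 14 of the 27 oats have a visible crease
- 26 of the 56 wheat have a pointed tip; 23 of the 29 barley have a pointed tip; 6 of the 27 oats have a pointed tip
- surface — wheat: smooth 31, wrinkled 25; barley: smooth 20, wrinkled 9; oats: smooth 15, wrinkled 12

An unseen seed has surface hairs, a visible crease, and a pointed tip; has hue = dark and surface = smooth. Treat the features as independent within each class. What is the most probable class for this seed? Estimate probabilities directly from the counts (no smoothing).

wheat: (56/112) × (35/56) × (11/56) × (47/56) × (26/56) × (31/56) ≈ 0.0132411
barley: (29/112) × (23/29) × (10/29) × (18/29) × (23/29) × (20/29) ≈ 0.0240408
oats: (27/112) × (5/27) × (19/27) × (14/27) × (6/27) × (15/27) ≈ 0.00201104
Highest score → barley.

barley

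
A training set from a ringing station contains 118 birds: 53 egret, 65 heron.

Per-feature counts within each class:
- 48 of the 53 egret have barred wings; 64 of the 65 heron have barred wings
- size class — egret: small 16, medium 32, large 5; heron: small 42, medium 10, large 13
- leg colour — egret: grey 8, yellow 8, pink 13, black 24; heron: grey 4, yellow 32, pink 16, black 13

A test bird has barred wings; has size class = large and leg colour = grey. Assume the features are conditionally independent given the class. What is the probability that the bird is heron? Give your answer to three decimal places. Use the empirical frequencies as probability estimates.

egret: (53/118) × (48/53) × (5/53) × (8/53) ≈ 0.00579252
heron: (65/118) × (64/65) × (13/65) × (4/65) ≈ 0.00667536
P(heron | x) = 0.00667536 / 0.01246788 ≈ 0.535

0.535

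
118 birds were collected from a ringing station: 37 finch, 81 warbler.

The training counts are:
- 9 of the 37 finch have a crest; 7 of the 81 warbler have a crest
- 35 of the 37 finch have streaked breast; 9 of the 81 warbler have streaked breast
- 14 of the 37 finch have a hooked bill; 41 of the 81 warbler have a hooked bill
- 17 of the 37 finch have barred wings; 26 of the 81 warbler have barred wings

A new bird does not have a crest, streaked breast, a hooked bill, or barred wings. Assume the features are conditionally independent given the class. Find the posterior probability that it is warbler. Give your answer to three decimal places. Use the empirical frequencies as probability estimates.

0.977

finch: (37/118) × (28/37) × (2/37) × (23/37) × (20/37) ≈ 0.00430982
warbler: (81/118) × (74/81) × (72/81) × (40/81) × (55/81) ≈ 0.186917
P(warbler | x) = 0.186917 / 0.19122682 ≈ 0.977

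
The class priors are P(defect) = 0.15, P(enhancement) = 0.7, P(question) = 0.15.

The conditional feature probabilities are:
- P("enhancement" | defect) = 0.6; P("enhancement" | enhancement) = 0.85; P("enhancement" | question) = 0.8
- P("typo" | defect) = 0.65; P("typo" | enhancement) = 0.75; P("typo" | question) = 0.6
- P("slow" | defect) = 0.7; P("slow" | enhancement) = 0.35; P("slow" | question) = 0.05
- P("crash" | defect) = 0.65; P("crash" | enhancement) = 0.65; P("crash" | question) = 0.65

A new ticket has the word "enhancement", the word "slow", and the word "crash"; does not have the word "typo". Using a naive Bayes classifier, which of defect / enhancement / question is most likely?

defect: 0.15 × 0.6 × (1−0.65) × 0.7 × 0.65 = 0.0143325
enhancement: 0.7 × 0.85 × (1−0.75) × 0.35 × 0.65 = 0.033840625
question: 0.15 × 0.8 × (1−0.6) × 0.05 × 0.65 = 0.00156
Highest score → enhancement.

enhancement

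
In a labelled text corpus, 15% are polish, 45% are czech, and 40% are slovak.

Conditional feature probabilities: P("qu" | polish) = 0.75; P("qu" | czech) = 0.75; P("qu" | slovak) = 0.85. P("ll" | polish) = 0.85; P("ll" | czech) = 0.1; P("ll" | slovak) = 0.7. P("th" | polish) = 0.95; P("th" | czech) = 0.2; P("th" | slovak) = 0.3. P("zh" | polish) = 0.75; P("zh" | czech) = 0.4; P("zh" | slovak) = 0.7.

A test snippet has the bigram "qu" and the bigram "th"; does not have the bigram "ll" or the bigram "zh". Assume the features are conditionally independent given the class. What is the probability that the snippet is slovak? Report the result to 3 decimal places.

polish: 0.15 × 0.75 × (1−0.85) × 0.95 × (1−0.75) = 0.0040078125
czech: 0.45 × 0.75 × (1−0.1) × 0.2 × (1−0.4) = 0.03645
slovak: 0.4 × 0.85 × (1−0.7) × 0.3 × (1−0.7) = 0.00918
P(slovak | x) = 0.00918 / 0.0496378125 ≈ 0.185

0.185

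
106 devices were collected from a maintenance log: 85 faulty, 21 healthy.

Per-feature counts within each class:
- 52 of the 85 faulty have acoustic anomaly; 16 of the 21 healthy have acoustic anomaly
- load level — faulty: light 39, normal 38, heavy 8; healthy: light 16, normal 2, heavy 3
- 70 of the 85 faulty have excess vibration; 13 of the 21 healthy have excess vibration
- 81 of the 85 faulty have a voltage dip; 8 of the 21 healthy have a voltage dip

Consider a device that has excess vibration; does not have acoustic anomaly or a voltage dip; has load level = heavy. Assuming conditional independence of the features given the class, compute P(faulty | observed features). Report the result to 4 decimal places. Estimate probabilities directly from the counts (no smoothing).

faulty: (85/106) × (33/85) × (8/85) × (70/85) × (4/85) ≈ 0.00113553
healthy: (21/106) × (5/21) × (3/21) × (13/21) × (13/21) ≈ 0.00258234
P(faulty | x) = 0.00113553 / 0.00371787 ≈ 0.3054

0.3054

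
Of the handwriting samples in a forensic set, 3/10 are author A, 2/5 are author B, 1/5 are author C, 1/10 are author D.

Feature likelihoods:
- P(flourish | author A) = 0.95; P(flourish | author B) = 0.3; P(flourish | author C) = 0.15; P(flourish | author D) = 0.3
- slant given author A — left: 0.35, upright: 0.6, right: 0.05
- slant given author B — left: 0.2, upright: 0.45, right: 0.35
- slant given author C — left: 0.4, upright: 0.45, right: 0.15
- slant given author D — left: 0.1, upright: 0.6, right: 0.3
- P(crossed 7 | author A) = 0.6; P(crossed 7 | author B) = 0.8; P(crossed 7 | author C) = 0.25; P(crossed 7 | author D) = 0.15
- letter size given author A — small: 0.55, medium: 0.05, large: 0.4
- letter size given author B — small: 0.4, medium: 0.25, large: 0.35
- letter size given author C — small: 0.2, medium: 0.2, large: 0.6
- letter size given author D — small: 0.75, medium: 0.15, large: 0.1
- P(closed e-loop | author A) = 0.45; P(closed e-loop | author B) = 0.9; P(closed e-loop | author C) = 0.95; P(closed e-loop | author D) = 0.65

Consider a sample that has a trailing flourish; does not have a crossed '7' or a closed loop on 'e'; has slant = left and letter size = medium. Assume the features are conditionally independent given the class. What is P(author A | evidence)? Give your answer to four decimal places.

0.7614

author A: 0.3 × 0.95 × 0.35 × (1−0.6) × 0.05 × (1−0.45) = 0.00109725
author B: 0.4 × 0.3 × 0.2 × (1−0.8) × 0.25 × (1−0.9) = 0.00012
author C: 0.2 × 0.15 × 0.4 × (1−0.25) × 0.2 × (1−0.95) = 0.00009
author D: 0.1 × 0.3 × 0.1 × (1−0.15) × 0.15 × (1−0.65) = 0.000133875
P(author A | x) = 0.00109725 / 0.001441125 ≈ 0.7614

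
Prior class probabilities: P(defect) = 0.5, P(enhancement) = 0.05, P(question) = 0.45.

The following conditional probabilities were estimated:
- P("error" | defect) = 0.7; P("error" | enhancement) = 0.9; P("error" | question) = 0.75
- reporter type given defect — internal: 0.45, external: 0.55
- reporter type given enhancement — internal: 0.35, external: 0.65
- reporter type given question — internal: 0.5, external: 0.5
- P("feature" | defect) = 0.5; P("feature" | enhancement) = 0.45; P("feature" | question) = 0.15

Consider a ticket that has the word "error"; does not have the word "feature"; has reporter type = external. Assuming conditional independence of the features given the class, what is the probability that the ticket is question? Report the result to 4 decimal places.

defect: 0.5 × 0.7 × 0.55 × (1−0.5) = 0.09625
enhancement: 0.05 × 0.9 × 0.65 × (1−0.45) = 0.0160875
question: 0.45 × 0.75 × 0.5 × (1−0.15) = 0.1434375
P(question | x) = 0.1434375 / 0.255775 ≈ 0.5608

0.5608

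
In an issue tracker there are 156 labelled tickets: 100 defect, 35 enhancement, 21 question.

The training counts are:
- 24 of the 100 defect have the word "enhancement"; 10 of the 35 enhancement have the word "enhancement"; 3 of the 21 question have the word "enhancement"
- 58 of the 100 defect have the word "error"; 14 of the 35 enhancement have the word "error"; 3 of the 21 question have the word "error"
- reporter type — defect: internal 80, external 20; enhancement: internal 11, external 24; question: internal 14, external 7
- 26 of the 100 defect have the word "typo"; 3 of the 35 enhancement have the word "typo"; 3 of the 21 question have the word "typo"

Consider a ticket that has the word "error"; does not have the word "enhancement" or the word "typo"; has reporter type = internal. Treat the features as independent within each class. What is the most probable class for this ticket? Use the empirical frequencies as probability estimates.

defect

defect: (100/156) × (76/100) × (58/100) × (80/100) × (74/100) ≈ 0.167278
enhancement: (35/156) × (25/35) × (14/35) × (11/35) × (32/35) ≈ 0.0184197
question: (21/156) × (18/21) × (3/21) × (14/21) × (18/21) ≈ 0.00941915
Highest score → defect.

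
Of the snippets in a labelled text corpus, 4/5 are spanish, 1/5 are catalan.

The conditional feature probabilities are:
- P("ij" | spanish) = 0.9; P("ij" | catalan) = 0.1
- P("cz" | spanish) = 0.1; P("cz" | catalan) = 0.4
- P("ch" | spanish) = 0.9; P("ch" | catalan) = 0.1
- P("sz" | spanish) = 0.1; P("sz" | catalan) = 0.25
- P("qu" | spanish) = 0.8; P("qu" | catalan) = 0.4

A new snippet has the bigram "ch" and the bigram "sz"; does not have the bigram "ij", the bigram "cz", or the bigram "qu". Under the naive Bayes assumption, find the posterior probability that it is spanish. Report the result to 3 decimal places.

spanish: 0.8 × (1−0.9) × (1−0.1) × 0.9 × 0.1 × (1−0.8) = 0.001296
catalan: 0.2 × (1−0.1) × (1−0.4) × 0.1 × 0.25 × (1−0.4) = 0.00162
P(spanish | x) = 0.001296 / 0.002916 ≈ 0.444

0.444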